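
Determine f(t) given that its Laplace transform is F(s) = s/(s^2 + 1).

f(t) = cos(t)

Since L{cos(t)} = s/(s^2 + 1), the inverse is cos(t).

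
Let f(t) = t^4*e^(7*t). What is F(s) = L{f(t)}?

L{t^4} = 4!/s^5 = 24/s^5.
By the first shifting theorem, multiplying by e^(7t) replaces s with s - 7.

F(s) = 24/(s - 7)^5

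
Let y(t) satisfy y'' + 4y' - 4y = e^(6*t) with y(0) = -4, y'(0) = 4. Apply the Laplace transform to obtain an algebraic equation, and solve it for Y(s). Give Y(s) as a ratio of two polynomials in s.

Transform both sides with L{·}.
Using L{y''} = s^2 Y - s·y(0) - y'(0) and L{y'} = sY - y(0), with y(0) = -4, y'(0) = 4, the left side becomes (s^2 + 4*s - 4)Y - (-4*s - 12).
The right side is L{e^(6*t)} = 1/(s - 6).
So (s^2 + 4*s - 4)Y = 1/(s - 6) + (-4*s - 12).
Solve for Y(s) and write it as one ratio of polynomials.

Y(s) = (-4*s^2 + 12*s + 73)/(s^3 - 2*s^2 - 28*s + 24)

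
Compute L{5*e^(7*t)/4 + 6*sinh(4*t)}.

24/(s^2 - 16) + 5/(4*(s - 7))

The transform is linear, so treat each term independently.
(6)·[L{sinh(4t)} = 4/(s^2 - 16)]; (5/4)·[L{e^(7t)} = 1/(s - 7)].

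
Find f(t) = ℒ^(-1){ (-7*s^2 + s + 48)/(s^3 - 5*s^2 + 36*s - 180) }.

f(t) = -2*exp(5*t) - 4*sin(6*t) - 5*cos(6*t)

Factor the denominator: s^3 - 5*s^2 + 36*s - 180 = (s - 5)*(s^2 + 36).
Partial fraction decomposition gives [-2/(s - 5)] + [-5*s/(s^2 + 36)] + [-24/(s^2 + 36)].
Invert each term: -2/(s - 5) ↔ -2e^(5t); -5·s/(s^2 + 36) ↔ -5cos(6t); -4·6/(s^2 + 36) ↔ -4sin(6t).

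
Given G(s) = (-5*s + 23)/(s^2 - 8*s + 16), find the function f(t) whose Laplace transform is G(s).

f(t) = 3*t*exp(4*t) - 5*exp(4*t)

Factor the denominator: s^2 - 8*s + 16 = (s - 4)^2.
Partial fraction decomposition gives [-5/(s - 4)] + [3/(s - 4)^2].
Invert each term: -5/(s - 4) ↔ -5e^(4t); 3/(s - 4)^2 ↔ 3t·e^(4t).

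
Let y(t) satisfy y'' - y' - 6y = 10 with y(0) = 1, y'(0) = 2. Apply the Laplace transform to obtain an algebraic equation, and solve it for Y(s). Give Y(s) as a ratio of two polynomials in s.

Y(s) = (s^2 + s + 10)/(s^3 - s^2 - 6*s)

Take the Laplace transform of both sides.
The derivative rules (L{y''} = s^2 Y - s·y(0) - y'(0) and L{y'} = sY - y(0), with y(0) = 1, y'(0) = 2) turn the left side into (s^2 - s - 6)Y - (s + 1).
The right side is L{10} = 10/s.
So (s^2 - s - 6)Y = 10/s + (s + 1).
Isolate Y and clear denominators.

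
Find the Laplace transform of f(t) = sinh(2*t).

2/(s^2 - 4)

L{sinh(2t)} = 2/(s^2 - 4).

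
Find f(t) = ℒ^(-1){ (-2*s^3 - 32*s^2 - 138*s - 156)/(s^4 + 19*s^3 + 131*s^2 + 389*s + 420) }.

Factor the denominator: s^4 + 19*s^3 + 131*s^2 + 389*s + 420 = (s + 3)*(s + 4)*(s + 5)*(s + 7).
Partial fraction decomposition gives [3/(s + 3)] + [-4/(s + 5)] + [-4/(s + 4)] + [3/(s + 7)].
Invert each term: 3/(s + 3) ↔ 3e^(-3t); -4/(s + 5) ↔ -4e^(-5t); -4/(s + 4) ↔ -4e^(-4t); 3/(s + 7) ↔ 3e^(-7t).

f(t) = 3*exp(-3*t) - 4*exp(-4*t) - 4*exp(-5*t) + 3*exp(-7*t)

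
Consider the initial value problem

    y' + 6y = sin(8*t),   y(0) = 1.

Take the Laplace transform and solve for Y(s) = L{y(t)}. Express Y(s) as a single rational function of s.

Y(s) = (s^2 + 72)/(s^3 + 6*s^2 + 64*s + 384)

Transform both sides with L{·}.
The derivative rules (L{y'} = sY - y(0) = sY - 1) turn the left side into (s + 6)Y - (1).
The right side is L{sin(8*t)} = 8/(s^2 + 64).
So (s + 6)Y = 8/(s^2 + 64) + (1).
Divide through and combine into a single rational function.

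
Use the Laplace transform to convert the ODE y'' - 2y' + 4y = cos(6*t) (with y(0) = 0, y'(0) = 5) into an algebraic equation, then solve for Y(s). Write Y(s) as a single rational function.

Laplace-transform each side.
The derivative rules (L{y''} = s^2 Y - s·y(0) - y'(0) and L{y'} = sY - y(0), with y(0) = 0, y'(0) = 5) turn the left side into (s^2 - 2*s + 4)Y - (5).
The right side is L{cos(6*t)} = s/(s^2 + 36).
So (s^2 - 2*s + 4)Y = s/(s^2 + 36) + (5).
Divide through and combine into a single rational function.

Y(s) = (5*s^2 + s + 180)/(s^4 - 2*s^3 + 40*s^2 - 72*s + 144)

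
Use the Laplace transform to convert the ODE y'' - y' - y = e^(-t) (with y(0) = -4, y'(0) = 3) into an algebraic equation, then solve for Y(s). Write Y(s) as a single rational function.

Laplace-transform each side.
With L{y''} = s^2 Y - s·y(0) - y'(0) and L{y'} = sY - y(0), with y(0) = -4, y'(0) = 3: the LHS transforms to (s^2 - s - 1)Y - (-4*s + 7).
The right side is L{e^(-t)} = 1/(s + 1).
So (s^2 - s - 1)Y = 1/(s + 1) + (-4*s + 7).
Solve for Y(s) and write it as one ratio of polynomials.

Y(s) = (-4*s^2 + 3*s + 8)/(s^3 - 2*s - 1)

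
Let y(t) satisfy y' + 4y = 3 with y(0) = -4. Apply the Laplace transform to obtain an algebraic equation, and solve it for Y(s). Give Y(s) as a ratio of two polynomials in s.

Y(s) = (-4*s + 3)/(s^2 + 4*s)

Apply the Laplace transform to the equation.
With L{y'} = sY - y(0) = sY - (-4): the LHS transforms to (s + 4)Y - (-4).
The right side is L{3} = 3/s.
So (s + 4)Y = 3/s + (-4).
Divide through and combine into a single rational function.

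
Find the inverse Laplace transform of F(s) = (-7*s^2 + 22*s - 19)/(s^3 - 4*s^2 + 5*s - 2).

Factor the denominator: s^3 - 4*s^2 + 5*s - 2 = (s - 2)*(s - 1)^2.
Partial fraction decomposition gives [-4/(s - 1)] + [4/(s - 1)^2] + [-3/(s - 2)].
Invert each term: -4/(s - 1) ↔ -4e^(t); 4/(s - 1)^2 ↔ 4t·e^(t); -3/(s - 2) ↔ -3e^(2t).

4*t*exp(t) - 3*exp(2*t) - 4*exp(t)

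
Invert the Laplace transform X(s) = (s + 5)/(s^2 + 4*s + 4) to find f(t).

Factor the denominator: s^2 + 4*s + 4 = (s + 2)^2.
Partial fraction decomposition gives [1/(s + 2)] + [3/(s + 2)^2].
Invert each term: 1/(s + 2) ↔ e^(-2t); 3/(s + 2)^2 ↔ 3t·e^(-2t).

f(t) = 3*t*exp(-2*t) + exp(-2*t)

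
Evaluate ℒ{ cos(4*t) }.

s/(s^2 + 16)

L{cos(4t)} = s/(s^2 + 16).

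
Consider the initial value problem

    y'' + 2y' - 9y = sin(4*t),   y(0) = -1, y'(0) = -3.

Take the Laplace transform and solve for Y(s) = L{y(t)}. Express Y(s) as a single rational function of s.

Laplace-transform each side.
The derivative rules (L{y''} = s^2 Y - s·y(0) - y'(0) and L{y'} = sY - y(0), with y(0) = -1, y'(0) = -3) turn the left side into (s^2 + 2*s - 9)Y - (-s - 5).
The right side is L{sin(4*t)} = 4/(s^2 + 16).
So (s^2 + 2*s - 9)Y = 4/(s^2 + 16) + (-s - 5).
Isolate Y and clear denominators.

Y(s) = (-s^3 - 5*s^2 - 16*s - 76)/(s^4 + 2*s^3 + 7*s^2 + 32*s - 144)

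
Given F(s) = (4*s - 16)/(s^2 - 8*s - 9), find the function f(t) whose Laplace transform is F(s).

Rewrite the denominator: s^2 - 8*s - 9 = (s - 4)^2 - 25.
The form in (s - 4) signals a first-shifting-theorem factor e^(4t).
Since L{cosh(5t)} = s/(s^2 - 25), the inverse is exp(4*t)*cosh(5*t), scaled by 4.

f(t) = 4*exp(4*t)*cosh(5*t)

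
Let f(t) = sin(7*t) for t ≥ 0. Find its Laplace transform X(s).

X(s) = 7/(s^2 + 49)

L{sin(7t)} = 7/(s^2 + 49).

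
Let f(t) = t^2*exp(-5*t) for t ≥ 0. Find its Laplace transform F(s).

F(s) = 2/(s + 5)^3

L{e^(-5t)} = 1/(s + 5).
Then apply L{t^2·g(t)} = (-1)^2 d^2/ds^2[G(s)] with G(s) = 1/(s + 5):
differentiating 2 times and applying the sign gives 2/(s + 5)^3.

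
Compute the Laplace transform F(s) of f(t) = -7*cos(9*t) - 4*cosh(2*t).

F(s) = -7*s/(s^2 + 81) - 4*s/(s^2 - 4)

The transform is linear, so treat each term independently.
(-7)·[L{cos(9t)} = s/(s^2 + 81)]; (-4)·[L{cosh(2t)} = s/(s^2 - 4)].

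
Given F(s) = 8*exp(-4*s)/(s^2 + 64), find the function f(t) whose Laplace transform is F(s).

f(t) = Heaviside(t - 4)*(sin(8*t - 32))

The factor e^(-4s) signals a time shift by c = 4 (second shifting theorem).
L{sin(8t)} = 8/(s^2 + 64), so L^-1{8/(s^2 + 64)} = sin(8*t).
Hence the inverse is u(t - 4) times that function evaluated at t - 4.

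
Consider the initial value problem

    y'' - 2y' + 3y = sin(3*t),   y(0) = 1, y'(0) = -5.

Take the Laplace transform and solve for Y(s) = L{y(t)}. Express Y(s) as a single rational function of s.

Y(s) = (s^3 - 7*s^2 + 9*s - 60)/(s^4 - 2*s^3 + 12*s^2 - 18*s + 27)

Take the Laplace transform of both sides.
With L{y''} = s^2 Y - s·y(0) - y'(0) and L{y'} = sY - y(0), with y(0) = 1, y'(0) = -5: the LHS transforms to (s^2 - 2*s + 3)Y - (s - 7).
The right side is L{sin(3*t)} = 3/(s^2 + 9).
So (s^2 - 2*s + 3)Y = 3/(s^2 + 9) + (s - 7).
Isolate Y and clear denominators.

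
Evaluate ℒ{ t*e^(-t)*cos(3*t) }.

L{cos(3t)} = s/(s^2 + 9).
Multiplying by e^(-t) shifts s → s + 1, so L{e^(-t)*cos(3*t)} = (s + 1)/((s + 1)^2 + 9).
Then apply L{t·g(t)} = -d/ds[G(s)] with G(s) = (s + 1)/((s + 1)^2 + 9):
differentiating 1 time and applying the sign gives (s - 2)*(s + 4)/(s^2 + 2*s + 10)^2.

(s - 2)*(s + 4)/(s^2 + 2*s + 10)^2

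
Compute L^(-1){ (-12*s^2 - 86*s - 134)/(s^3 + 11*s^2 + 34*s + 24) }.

Factor the denominator: s^3 + 11*s^2 + 34*s + 24 = (s + 1)*(s + 4)*(s + 6).
Partial fraction decomposition gives [-3/(s + 4)] + [-5/(s + 6)] + [-4/(s + 1)].
Invert each term: -3/(s + 4) ↔ -3e^(-4t); -5/(s + 6) ↔ -5e^(-6t); -4/(s + 1) ↔ -4e^(-t).

-4*exp(-t) - 3*exp(-4*t) - 5*exp(-6*t)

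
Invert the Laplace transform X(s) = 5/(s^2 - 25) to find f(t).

Since L{sinh(5t)} = 5/(s^2 - 25), the inverse is sinh(5*t).

f(t) = sinh(5*t)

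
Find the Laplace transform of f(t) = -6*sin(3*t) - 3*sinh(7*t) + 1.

Apply the Laplace transform termwise.
(-3)·[L{sinh(7t)} = 7/(s^2 - 49)]; L{1} = 1/s; (-6)·[L{sin(3t)} = 3/(s^2 + 9)].

-18/(s^2 + 9) - 21/(s^2 - 49) + 1/s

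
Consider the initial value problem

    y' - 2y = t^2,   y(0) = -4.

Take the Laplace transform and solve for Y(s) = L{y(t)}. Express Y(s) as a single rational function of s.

Y(s) = (-4*s^3 + 2)/(s^4 - 2*s^3)

Take the Laplace transform of both sides.
With L{y'} = sY - y(0) = sY - (-4): the LHS transforms to (s - 2)Y - (-4).
The right side is L{t^2} = 2/s^3.
So (s - 2)Y = 2/s^3 + (-4).
Solve for Y(s) and write it as one ratio of polynomials.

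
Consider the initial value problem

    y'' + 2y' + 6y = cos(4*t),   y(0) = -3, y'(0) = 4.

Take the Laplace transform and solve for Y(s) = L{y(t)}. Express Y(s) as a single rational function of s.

Y(s) = (-3*s^3 - 2*s^2 - 47*s - 32)/(s^4 + 2*s^3 + 22*s^2 + 32*s + 96)

Laplace-transform each side.
With L{y''} = s^2 Y - s·y(0) - y'(0) and L{y'} = sY - y(0), with y(0) = -3, y'(0) = 4: the LHS transforms to (s^2 + 2*s + 6)Y - (-3*s - 2).
The right side is L{cos(4*t)} = s/(s^2 + 16).
So (s^2 + 2*s + 6)Y = s/(s^2 + 16) + (-3*s - 2).
Solve for Y(s) and write it as one ratio of polynomials.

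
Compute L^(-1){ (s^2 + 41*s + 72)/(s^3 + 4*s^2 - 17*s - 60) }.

Factor the denominator: s^3 + 4*s^2 - 17*s - 60 = (s - 4)*(s + 3)*(s + 5).
Partial fraction decomposition gives [-6/(s + 5)] + [3/(s + 3)] + [4/(s - 4)].
Invert each term: -6/(s + 5) ↔ -6e^(-5t); 3/(s + 3) ↔ 3e^(-3t); 4/(s - 4) ↔ 4e^(4t).

4*exp(4*t) + 3*exp(-3*t) - 6*exp(-5*t)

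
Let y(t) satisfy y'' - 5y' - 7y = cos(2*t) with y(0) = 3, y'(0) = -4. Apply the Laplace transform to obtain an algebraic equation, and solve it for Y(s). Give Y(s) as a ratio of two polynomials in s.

Laplace-transform each side.
With L{y''} = s^2 Y - s·y(0) - y'(0) and L{y'} = sY - y(0), with y(0) = 3, y'(0) = -4: the LHS transforms to (s^2 - 5*s - 7)Y - (3*s - 19).
The right side is L{cos(2*t)} = s/(s^2 + 4).
So (s^2 - 5*s - 7)Y = s/(s^2 + 4) + (3*s - 19).
Solve for Y(s) and write it as one ratio of polynomials.

Y(s) = (3*s^3 - 19*s^2 + 13*s - 76)/(s^4 - 5*s^3 - 3*s^2 - 20*s - 28)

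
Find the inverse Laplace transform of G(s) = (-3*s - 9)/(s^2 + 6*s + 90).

Rewrite the denominator: s^2 + 6*s + 90 = (s + 3)^2 + 81.
The form in (s + 3) signals a first-shifting-theorem factor e^(-3t).
Since L{cos(9t)} = s/(s^2 + 81), the inverse is e^(-3*t)*cos(9*t), scaled by -3.

-3*exp(-3*t)*cos(9*t)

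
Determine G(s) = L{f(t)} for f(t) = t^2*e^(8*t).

G(s) = 2/(s - 8)^3

L{e^(8t)} = 1/(s - 8).
Then apply L{t^2·g(t)} = (-1)^2 d^2/ds^2[H(s)] with H(s) = 1/(s - 8):
differentiating 2 times and applying the sign gives 2/(s - 8)^3.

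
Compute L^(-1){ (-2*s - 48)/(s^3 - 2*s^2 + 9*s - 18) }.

-4*exp(2*t) + 2*sin(3*t) + 4*cos(3*t)

Factor the denominator: s^3 - 2*s^2 + 9*s - 18 = (s - 2)*(s^2 + 9).
Partial fraction decomposition gives [-4/(s - 2)] + [4*s/(s^2 + 9)] + [6/(s^2 + 9)].
Invert each term: -4/(s - 2) ↔ -4e^(2t); 4·s/(s^2 + 9) ↔ 4cos(3t); 2·3/(s^2 + 9) ↔ 2sin(3t).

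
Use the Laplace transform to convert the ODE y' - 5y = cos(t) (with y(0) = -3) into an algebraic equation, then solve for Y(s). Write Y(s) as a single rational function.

Y(s) = (-3*s^2 + s - 3)/(s^3 - 5*s^2 + s - 5)

Apply the Laplace transform to the equation.
With L{y'} = sY - y(0) = sY - (-3): the LHS transforms to (s - 5)Y - (-3).
The right side is L{cos(t)} = s/(s^2 + 1).
So (s - 5)Y = s/(s^2 + 1) + (-3).
Solve for Y(s) and write it as one ratio of polynomials.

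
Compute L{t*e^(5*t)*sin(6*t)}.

L{sin(6t)} = 6/(s^2 + 36).
Multiplying by e^(5t) shifts s → s - 5, so L{e^(5*t)*sin(6*t)} = 6/((s - 5)^2 + 36).
Then apply L{t·g(t)} = -d/ds[G(s)] with G(s) = 6/((s - 5)^2 + 36):
differentiating 1 time and applying the sign gives 12*(s - 5)/(s^2 - 10*s + 61)^2.

12*(s - 5)/(s^2 - 10*s + 61)^2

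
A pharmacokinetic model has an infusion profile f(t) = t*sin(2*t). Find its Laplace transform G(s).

L{sin(2t)} = 2/(s^2 + 4).
Then apply L{t·g(t)} = -d/ds[H(s)] with H(s) = 2/(s^2 + 4):
differentiating 1 time and applying the sign gives 4*s/(s^2 + 4)^2.

G(s) = 4*s/(s^2 + 4)^2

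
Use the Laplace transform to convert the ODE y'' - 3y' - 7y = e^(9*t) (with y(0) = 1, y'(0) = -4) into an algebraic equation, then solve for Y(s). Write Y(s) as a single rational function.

Laplace-transform each side.
Using L{y''} = s^2 Y - s·y(0) - y'(0) and L{y'} = sY - y(0), with y(0) = 1, y'(0) = -4, the left side becomes (s^2 - 3*s - 7)Y - (s - 7).
The right side is L{e^(9*t)} = 1/(s - 9).
So (s^2 - 3*s - 7)Y = 1/(s - 9) + (s - 7).
Isolate Y and clear denominators.

Y(s) = (s^2 - 16*s + 64)/(s^3 - 12*s^2 + 20*s + 63)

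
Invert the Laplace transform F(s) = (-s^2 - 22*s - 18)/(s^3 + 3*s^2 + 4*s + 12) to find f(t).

f(t) = -5*sin(2*t) - 4*cos(2*t) + 3*exp(-3*t)

Factor the denominator: s^3 + 3*s^2 + 4*s + 12 = (s + 3)*(s^2 + 4).
Partial fraction decomposition gives [3/(s + 3)] + [-4*s/(s^2 + 4)] + [-10/(s^2 + 4)].
Invert each term: 3/(s + 3) ↔ 3e^(-3t); -4·s/(s^2 + 4) ↔ -4cos(2t); -5·2/(s^2 + 4) ↔ -5sin(2t).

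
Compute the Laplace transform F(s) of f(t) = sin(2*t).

L{sin(2t)} = 2/(s^2 + 4).

F(s) = 2/(s^2 + 4)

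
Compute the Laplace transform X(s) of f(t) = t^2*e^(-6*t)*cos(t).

L{cos(t)} = s/(s^2 + 1).
Multiplying by e^(-6t) shifts s → s + 6, so L{e^(-6*t)*cos(t)} = (s + 6)/((s + 6)^2 + 1).
Then apply L{t^2·g(t)} = (-1)^2 d^2/ds^2[G(s)] with G(s) = (s + 6)/((s + 6)^2 + 1):
differentiating 2 times and applying the sign gives 2*(s + 6)*(s^2 + 12*s + 33)/(s^2 + 12*s + 37)^3.

X(s) = 2*(s + 6)*(s^2 + 12*s + 33)/(s^2 + 12*s + 37)^3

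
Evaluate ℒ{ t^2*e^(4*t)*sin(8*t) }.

16*(3*s^2 - 24*s - 16)/(s^2 - 8*s + 80)^3

L{sin(8t)} = 8/(s^2 + 64).
Multiplying by e^(4t) shifts s → s - 4, so L{e^(4*t)*sin(8*t)} = 8/((s - 4)^2 + 64).
Then apply L{t^2·g(t)} = (-1)^2 d^2/ds^2[G(s)] with G(s) = 8/((s - 4)^2 + 64):
differentiating 2 times and applying the sign gives 16*(3*s^2 - 24*s - 16)/(s^2 - 8*s + 80)^3.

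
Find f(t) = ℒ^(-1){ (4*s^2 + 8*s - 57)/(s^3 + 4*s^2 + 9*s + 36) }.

f(t) = -4*sin(3*t) + 5*cos(3*t) - exp(-4*t)

Factor the denominator: s^3 + 4*s^2 + 9*s + 36 = (s + 4)*(s^2 + 9).
Partial fraction decomposition gives [-1/(s + 4)] + [5*s/(s^2 + 9)] + [-12/(s^2 + 9)].
Invert each term: -1/(s + 4) ↔ -e^(-4t); 5·s/(s^2 + 9) ↔ 5cos(3t); -4·3/(s^2 + 9) ↔ -4sin(3t).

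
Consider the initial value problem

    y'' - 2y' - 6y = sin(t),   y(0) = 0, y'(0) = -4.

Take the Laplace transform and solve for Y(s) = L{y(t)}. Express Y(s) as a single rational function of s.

Transform both sides with L{·}.
Using L{y''} = s^2 Y - s·y(0) - y'(0) and L{y'} = sY - y(0), with y(0) = 0, y'(0) = -4, the left side becomes (s^2 - 2*s - 6)Y - (-4).
The right side is L{sin(t)} = 1/(s^2 + 1).
So (s^2 - 2*s - 6)Y = 1/(s^2 + 1) + (-4).
Divide through and combine into a single rational function.

Y(s) = (-4*s^2 - 3)/(s^4 - 2*s^3 - 5*s^2 - 2*s - 6)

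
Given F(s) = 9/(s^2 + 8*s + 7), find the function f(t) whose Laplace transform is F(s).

Rewrite the denominator: s^2 + 8*s + 7 = (s + 4)^2 - 9.
The form in (s + 4) signals a first-shifting-theorem factor e^(-4t).
Since L{sinh(3t)} = 3/(s^2 - 9), the inverse is exp(-4*t)*sinh(3*t), scaled by 3.

f(t) = 3*exp(-4*t)*sinh(3*t)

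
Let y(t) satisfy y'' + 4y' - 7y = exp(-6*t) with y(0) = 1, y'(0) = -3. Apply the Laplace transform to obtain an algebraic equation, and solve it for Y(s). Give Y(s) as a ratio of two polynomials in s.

Y(s) = (s^2 + 7*s + 7)/(s^3 + 10*s^2 + 17*s - 42)

Take the Laplace transform of both sides.
Using L{y''} = s^2 Y - s·y(0) - y'(0) and L{y'} = sY - y(0), with y(0) = 1, y'(0) = -3, the left side becomes (s^2 + 4*s - 7)Y - (s + 1).
The right side is L{exp(-6*t)} = 1/(s + 6).
So (s^2 + 4*s - 7)Y = 1/(s + 6) + (s + 1).
Isolate Y and clear denominators.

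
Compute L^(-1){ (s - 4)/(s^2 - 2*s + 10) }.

Complete the square in the denominator: s^2 - 2*s + 10 = (s - 1)^2 + 3^2.
Split the numerator to match: s - 4 = 1·(s - 1) - 1·3.
Invert each term: 1·(s - 1)/((s - 1)^2 + 9) ↔ e^(t)cos(3t); -1·3/((s - 1)^2 + 9) ↔ -e^(t)sin(3t).

-exp(t)*sin(3*t) + exp(t)*cos(3*t)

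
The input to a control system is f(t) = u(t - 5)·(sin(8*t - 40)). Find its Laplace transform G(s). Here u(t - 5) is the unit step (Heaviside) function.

By the second shifting theorem, L{u(t - c)·g(t - c)} = e^(-cs)·H(s) with c = 5 and H(s) = L{g(t)}.
L{sin(8t)} = 8/(s^2 + 64).

G(s) = 8*exp(-5*s)/(s^2 + 64)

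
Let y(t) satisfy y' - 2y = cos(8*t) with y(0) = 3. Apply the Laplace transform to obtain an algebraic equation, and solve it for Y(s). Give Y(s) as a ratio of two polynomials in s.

Y(s) = (3*s^2 + s + 192)/(s^3 - 2*s^2 + 64*s - 128)

Take the Laplace transform of both sides.
The derivative rules (L{y'} = sY - y(0) = sY - 3) turn the left side into (s - 2)Y - (3).
The right side is L{cos(8*t)} = s/(s^2 + 64).
So (s - 2)Y = s/(s^2 + 64) + (3).
Divide through and combine into a single rational function.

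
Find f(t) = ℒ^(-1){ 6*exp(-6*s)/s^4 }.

The factor e^(-6s) signals a time shift by c = 6 (second shifting theorem).
L{t^3} = 3!/s^4 = 6/s^4, so L^-1{6/s^4} = t^3.
Hence the inverse is u(t - 6) times that function evaluated at t - 6.

f(t) = Heaviside(t - 6)*((t - 6)^3)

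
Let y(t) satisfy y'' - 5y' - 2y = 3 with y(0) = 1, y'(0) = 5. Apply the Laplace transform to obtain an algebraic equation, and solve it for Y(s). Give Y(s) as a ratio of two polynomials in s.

Y(s) = (s^2 + 3)/(s^3 - 5*s^2 - 2*s)

Laplace-transform each side.
The derivative rules (L{y''} = s^2 Y - s·y(0) - y'(0) and L{y'} = sY - y(0), with y(0) = 1, y'(0) = 5) turn the left side into (s^2 - 5*s - 2)Y - (s).
The right side is L{3} = 3/s.
So (s^2 - 5*s - 2)Y = 3/s + (s).
Isolate Y and clear denominators.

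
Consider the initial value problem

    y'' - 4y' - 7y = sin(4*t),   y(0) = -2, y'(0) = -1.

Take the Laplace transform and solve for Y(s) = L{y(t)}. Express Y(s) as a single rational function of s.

Laplace-transform each side.
The derivative rules (L{y''} = s^2 Y - s·y(0) - y'(0) and L{y'} = sY - y(0), with y(0) = -2, y'(0) = -1) turn the left side into (s^2 - 4*s - 7)Y - (-2*s + 7).
The right side is L{sin(4*t)} = 4/(s^2 + 16).
So (s^2 - 4*s - 7)Y = 4/(s^2 + 16) + (-2*s + 7).
Isolate Y and clear denominators.

Y(s) = (-2*s^3 + 7*s^2 - 32*s + 116)/(s^4 - 4*s^3 + 9*s^2 - 64*s - 112)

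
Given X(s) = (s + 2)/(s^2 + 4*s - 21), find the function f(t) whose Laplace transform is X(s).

Rewrite the denominator: s^2 + 4*s - 21 = (s + 2)^2 - 25.
The form in (s + 2) signals a first-shifting-theorem factor e^(-2t).
Since L{cosh(5t)} = s/(s^2 - 25), the inverse is e^(-2*t)*cosh(5*t).

f(t) = exp(-2*t)*cosh(5*t)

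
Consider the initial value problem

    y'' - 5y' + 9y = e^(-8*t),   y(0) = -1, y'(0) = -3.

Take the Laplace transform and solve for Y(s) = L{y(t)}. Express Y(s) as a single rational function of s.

Y(s) = (-s^2 - 6*s + 17)/(s^3 + 3*s^2 - 31*s + 72)

Apply the Laplace transform to the equation.
With L{y''} = s^2 Y - s·y(0) - y'(0) and L{y'} = sY - y(0), with y(0) = -1, y'(0) = -3: the LHS transforms to (s^2 - 5*s + 9)Y - (-s + 2).
The right side is L{e^(-8*t)} = 1/(s + 8).
So (s^2 - 5*s + 9)Y = 1/(s + 8) + (-s + 2).
Solve for Y(s) and write it as one ratio of polynomials.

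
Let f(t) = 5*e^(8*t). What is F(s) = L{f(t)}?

F(s) = 5/(s - 8)

L{5} = 5/s.
By the first shifting theorem, multiplying by e^(8t) replaces s with s - 8.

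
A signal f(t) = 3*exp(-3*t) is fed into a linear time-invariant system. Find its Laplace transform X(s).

X(s) = 3/(s + 3)

L{3} = 3/s.
By the first shifting theorem, multiplying by e^(-3t) replaces s with s + 3.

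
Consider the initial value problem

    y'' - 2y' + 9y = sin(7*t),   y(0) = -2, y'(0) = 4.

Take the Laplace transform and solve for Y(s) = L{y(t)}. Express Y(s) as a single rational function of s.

Y(s) = (-2*s^3 + 8*s^2 - 98*s + 399)/(s^4 - 2*s^3 + 58*s^2 - 98*s + 441)

Transform both sides with L{·}.
The derivative rules (L{y''} = s^2 Y - s·y(0) - y'(0) and L{y'} = sY - y(0), with y(0) = -2, y'(0) = 4) turn the left side into (s^2 - 2*s + 9)Y - (-2*s + 8).
The right side is L{sin(7*t)} = 7/(s^2 + 49).
So (s^2 - 2*s + 9)Y = 7/(s^2 + 49) + (-2*s + 8).
Solve for Y(s) and write it as one ratio of polynomials.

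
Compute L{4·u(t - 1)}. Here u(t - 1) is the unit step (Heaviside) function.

4*exp(-s)/s

By the second shifting theorem, L{u(t - c)·g(t - c)} = e^(-cs)·G(s) with c = 1 and G(s) = L{g(t)}.
L{4} = 4/s.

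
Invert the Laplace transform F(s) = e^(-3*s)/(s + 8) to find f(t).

f(t) = Heaviside(t - 3)*(exp(-8*t + 24))

The factor e^(-3s) signals a time shift by c = 3 (second shifting theorem).
L{e^(-8t)} = 1/(s + 8), so L^-1{1/(s + 8)} = e^(-8*t).
Hence the inverse is u(t - 3) times that function evaluated at t - 3.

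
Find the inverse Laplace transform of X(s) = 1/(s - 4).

Since L{e^(4t)} = 1/(s - 4), the inverse is exp(4*t).

exp(4*t)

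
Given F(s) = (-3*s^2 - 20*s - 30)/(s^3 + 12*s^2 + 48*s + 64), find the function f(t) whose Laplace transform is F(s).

f(t) = t^2*exp(-4*t) + 4*t*exp(-4*t) - 3*exp(-4*t)

Factor the denominator: s^3 + 12*s^2 + 48*s + 64 = (s + 4)^3.
Partial fraction decomposition gives [-3/(s + 4)] + [4/(s + 4)^2] + [2/(s + 4)^3].
Invert each term: -3/(s + 4) ↔ -3e^(-4t); 4/(s + 4)^2 ↔ 4t·e^(-4t); 2/(s + 4)^3 ↔ (1)t^2·e^(-4t).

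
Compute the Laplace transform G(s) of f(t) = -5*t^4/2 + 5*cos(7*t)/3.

The transform is linear, so treat each term independently.
(5/3)·[L{cos(7t)} = s/(s^2 + 49)]; (-5/2)·[L{t^4} = 4!/s^5 = 24/s^5].

G(s) = 5*s/(3*(s^2 + 49)) - 60/s^5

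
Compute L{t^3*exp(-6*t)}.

L{t^3} = 3!/s^4 = 6/s^4.
By the first shifting theorem, multiplying by e^(-6t) replaces s with s + 6.

6/(s + 6)^4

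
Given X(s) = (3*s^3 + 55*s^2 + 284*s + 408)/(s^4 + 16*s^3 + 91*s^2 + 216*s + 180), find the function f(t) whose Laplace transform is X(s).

Factor the denominator: s^4 + 16*s^3 + 91*s^2 + 216*s + 180 = (s + 2)*(s + 3)*(s + 5)*(s + 6).
Partial fraction decomposition gives [-2/(s + 5)] + [5/(s + 3)] + [3/(s + 2)] + [-3/(s + 6)].
Invert each term: -2/(s + 5) ↔ -2e^(-5t); 5/(s + 3) ↔ 5e^(-3t); 3/(s + 2) ↔ 3e^(-2t); -3/(s + 6) ↔ -3e^(-6t).

f(t) = 3*exp(-2*t) + 5*exp(-3*t) - 2*exp(-5*t) - 3*exp(-6*t)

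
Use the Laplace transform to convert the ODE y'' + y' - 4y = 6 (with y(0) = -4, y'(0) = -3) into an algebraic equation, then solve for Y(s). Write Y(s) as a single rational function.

Transform both sides with L{·}.
With L{y''} = s^2 Y - s·y(0) - y'(0) and L{y'} = sY - y(0), with y(0) = -4, y'(0) = -3: the LHS transforms to (s^2 + s - 4)Y - (-4*s - 7).
The right side is L{6} = 6/s.
So (s^2 + s - 4)Y = 6/s + (-4*s - 7).
Isolate Y and clear denominators.

Y(s) = (-4*s^2 - 7*s + 6)/(s^3 + s^2 - 4*s)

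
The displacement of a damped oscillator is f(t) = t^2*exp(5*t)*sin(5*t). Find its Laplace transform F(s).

L{sin(5t)} = 5/(s^2 + 25).
Multiplying by e^(5t) shifts s → s - 5, so L{exp(5*t)*sin(5*t)} = 5/((s - 5)^2 + 25).
Then apply L{t^2·g(t)} = (-1)^2 d^2/ds^2[G(s)] with G(s) = 5/((s - 5)^2 + 25):
differentiating 2 times and applying the sign gives 10*(3*s^2 - 30*s + 50)/(s^2 - 10*s + 50)^3.

F(s) = 10*(3*s^2 - 30*s + 50)/(s^2 - 10*s + 50)^3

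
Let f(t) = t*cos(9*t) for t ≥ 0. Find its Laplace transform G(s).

L{cos(9t)} = s/(s^2 + 81).
Then apply L{t·g(t)} = -d/ds[H(s)] with H(s) = s/(s^2 + 81):
differentiating 1 time and applying the sign gives (s - 9)*(s + 9)/(s^2 + 81)^2.

G(s) = (s - 9)*(s + 9)/(s^2 + 81)^2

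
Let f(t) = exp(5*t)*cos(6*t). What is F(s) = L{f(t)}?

F(s) = (s - 5)/((s - 5)^2 + 36)

L{cos(6t)} = s/(s^2 + 36).
By the first shifting theorem, multiplying by e^(5t) replaces s with s - 5.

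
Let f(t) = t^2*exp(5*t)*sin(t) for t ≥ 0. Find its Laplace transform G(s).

G(s) = 2*(3*s^2 - 30*s + 74)/(s^2 - 10*s + 26)^3

L{sin(t)} = 1/(s^2 + 1).
Multiplying by e^(5t) shifts s → s - 5, so L{exp(5*t)*sin(t)} = 1/((s - 5)^2 + 1).
Then apply L{t^2·g(t)} = (-1)^2 d^2/ds^2[H(s)] with H(s) = 1/((s - 5)^2 + 1):
differentiating 2 times and applying the sign gives 2*(3*s^2 - 30*s + 74)/(s^2 - 10*s + 26)^3.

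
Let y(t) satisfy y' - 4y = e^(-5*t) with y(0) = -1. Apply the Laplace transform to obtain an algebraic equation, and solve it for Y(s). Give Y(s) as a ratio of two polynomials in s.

Y(s) = (-s - 4)/(s^2 + s - 20)

Apply the Laplace transform to the equation.
The derivative rules (L{y'} = sY - y(0) = sY - (-1)) turn the left side into (s - 4)Y - (-1).
The right side is L{e^(-5*t)} = 1/(s + 5).
So (s - 4)Y = 1/(s + 5) + (-1).
Solve for Y(s) and write it as one ratio of polynomials.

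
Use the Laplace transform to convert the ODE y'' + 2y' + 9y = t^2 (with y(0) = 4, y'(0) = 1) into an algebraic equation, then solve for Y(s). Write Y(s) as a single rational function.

Transform both sides with L{·}.
Using L{y''} = s^2 Y - s·y(0) - y'(0) and L{y'} = sY - y(0), with y(0) = 4, y'(0) = 1, the left side becomes (s^2 + 2*s + 9)Y - (4*s + 9).
The right side is L{t^2} = 2/s^3.
So (s^2 + 2*s + 9)Y = 2/s^3 + (4*s + 9).
Solve for Y(s) and write it as one ratio of polynomials.

Y(s) = (4*s^4 + 9*s^3 + 2)/(s^5 + 2*s^4 + 9*s^3)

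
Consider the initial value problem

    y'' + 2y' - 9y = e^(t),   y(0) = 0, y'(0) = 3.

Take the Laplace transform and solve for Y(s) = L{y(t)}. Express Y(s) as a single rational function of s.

Transform both sides with L{·}.
With L{y''} = s^2 Y - s·y(0) - y'(0) and L{y'} = sY - y(0), with y(0) = 0, y'(0) = 3: the LHS transforms to (s^2 + 2*s - 9)Y - (3).
The right side is L{e^(t)} = 1/(s - 1).
So (s^2 + 2*s - 9)Y = 1/(s - 1) + (3).
Divide through and combine into a single rational function.

Y(s) = (3*s - 2)/(s^3 + s^2 - 11*s + 9)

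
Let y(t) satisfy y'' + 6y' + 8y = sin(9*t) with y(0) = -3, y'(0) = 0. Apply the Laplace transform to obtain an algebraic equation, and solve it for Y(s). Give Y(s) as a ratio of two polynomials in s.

Y(s) = (-3*s^3 - 18*s^2 - 243*s - 1449)/(s^4 + 6*s^3 + 89*s^2 + 486*s + 648)

Transform both sides with L{·}.
Using L{y''} = s^2 Y - s·y(0) - y'(0) and L{y'} = sY - y(0), with y(0) = -3, y'(0) = 0, the left side becomes (s^2 + 6*s + 8)Y - (-3*s - 18).
The right side is L{sin(9*t)} = 9/(s^2 + 81).
So (s^2 + 6*s + 8)Y = 9/(s^2 + 81) + (-3*s - 18).
Isolate Y and clear denominators.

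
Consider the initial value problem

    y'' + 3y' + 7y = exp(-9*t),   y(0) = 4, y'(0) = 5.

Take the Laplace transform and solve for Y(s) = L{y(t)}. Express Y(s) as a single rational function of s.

Y(s) = (4*s^2 + 53*s + 154)/(s^3 + 12*s^2 + 34*s + 63)

Laplace-transform each side.
With L{y''} = s^2 Y - s·y(0) - y'(0) and L{y'} = sY - y(0), with y(0) = 4, y'(0) = 5: the LHS transforms to (s^2 + 3*s + 7)Y - (4*s + 17).
The right side is L{exp(-9*t)} = 1/(s + 9).
So (s^2 + 3*s + 7)Y = 1/(s + 9) + (4*s + 17).
Solve for Y(s) and write it as one ratio of polynomials.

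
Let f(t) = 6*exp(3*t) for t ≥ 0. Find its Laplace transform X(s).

X(s) = 6/(s - 3)

L{6} = 6/s.
By the first shifting theorem, multiplying by e^(3t) replaces s with s - 3.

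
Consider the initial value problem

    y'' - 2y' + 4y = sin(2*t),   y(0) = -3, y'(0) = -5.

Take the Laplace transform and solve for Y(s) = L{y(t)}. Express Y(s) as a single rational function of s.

Take the Laplace transform of both sides.
The derivative rules (L{y''} = s^2 Y - s·y(0) - y'(0) and L{y'} = sY - y(0), with y(0) = -3, y'(0) = -5) turn the left side into (s^2 - 2*s + 4)Y - (-3*s + 1).
The right side is L{sin(2*t)} = 2/(s^2 + 4).
So (s^2 - 2*s + 4)Y = 2/(s^2 + 4) + (-3*s + 1).
Solve for Y(s) and write it as one ratio of polynomials.

Y(s) = (-3*s^3 + s^2 - 12*s + 6)/(s^4 - 2*s^3 + 8*s^2 - 8*s + 16)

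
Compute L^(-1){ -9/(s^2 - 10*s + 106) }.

-exp(5*t)*sin(9*t)

Rewrite the denominator: s^2 - 10*s + 106 = (s - 5)^2 + 81.
The form in (s - 5) signals a first-shifting-theorem factor e^(5t).
Since L{sin(9t)} = 9/(s^2 + 81), the inverse is exp(5*t)*sin(9*t), scaled by -1.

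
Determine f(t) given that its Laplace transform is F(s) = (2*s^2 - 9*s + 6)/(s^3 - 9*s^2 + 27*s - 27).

Factor the denominator: s^3 - 9*s^2 + 27*s - 27 = (s - 3)^3.
Partial fraction decomposition gives [2/(s - 3)] + [3/(s - 3)^2] + [-3/(s - 3)^3].
Invert each term: 2/(s - 3) ↔ 2e^(3t); 3/(s - 3)^2 ↔ 3t·e^(3t); -3/(s - 3)^3 ↔ (-3/2)t^2·e^(3t).

f(t) = -3*t^2*exp(3*t)/2 + 3*t*exp(3*t) + 2*exp(3*t)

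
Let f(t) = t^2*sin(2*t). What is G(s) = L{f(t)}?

G(s) = 4*(3*s^2 - 4)/(s^2 + 4)^3

L{sin(2t)} = 2/(s^2 + 4).
Then apply L{t^2·g(t)} = (-1)^2 d^2/ds^2[H(s)] with H(s) = 2/(s^2 + 4):
differentiating 2 times and applying the sign gives 4*(3*s^2 - 4)/(s^2 + 4)^3.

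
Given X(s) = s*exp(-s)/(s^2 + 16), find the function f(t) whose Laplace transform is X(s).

f(t) = Heaviside(t - 1)*(cos(4*t - 4))

The factor e^(-s) signals a time shift by c = 1 (second shifting theorem).
L{cos(4t)} = s/(s^2 + 16), so L^-1{s/(s^2 + 16)} = cos(4*t).
Hence the inverse is u(t - 1) times that function evaluated at t - 1.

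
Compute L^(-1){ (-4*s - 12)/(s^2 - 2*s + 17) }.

Complete the square in the denominator: s^2 - 2*s + 17 = (s - 1)^2 + 4^2.
Split the numerator to match: -4*s - 12 = -4·(s - 1) - 4·4.
Invert each term: -4·(s - 1)/((s - 1)^2 + 16) ↔ -4e^(t)cos(4t); -4·4/((s - 1)^2 + 16) ↔ -4e^(t)sin(4t).

-4*exp(t)*sin(4*t) - 4*exp(t)*cos(4*t)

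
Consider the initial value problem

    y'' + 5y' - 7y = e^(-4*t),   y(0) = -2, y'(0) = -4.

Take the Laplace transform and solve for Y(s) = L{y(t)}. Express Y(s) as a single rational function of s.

Y(s) = (-2*s^2 - 22*s - 55)/(s^3 + 9*s^2 + 13*s - 28)

Transform both sides with L{·}.
With L{y''} = s^2 Y - s·y(0) - y'(0) and L{y'} = sY - y(0), with y(0) = -2, y'(0) = -4: the LHS transforms to (s^2 + 5*s - 7)Y - (-2*s - 14).
The right side is L{e^(-4*t)} = 1/(s + 4).
So (s^2 + 5*s - 7)Y = 1/(s + 4) + (-2*s - 14).
Divide through and combine into a single rational function.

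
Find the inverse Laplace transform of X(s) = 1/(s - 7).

exp(7*t)

Since L{e^(7t)} = 1/(s - 7), the inverse is e^(7*t).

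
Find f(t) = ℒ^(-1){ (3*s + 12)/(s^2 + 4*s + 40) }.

Complete the square in the denominator: s^2 + 4*s + 40 = (s + 2)^2 + 6^2.
Split the numerator to match: 3*s + 12 = 3·(s + 2) + 1·6.
Invert each term: 3·(s + 2)/((s + 2)^2 + 36) ↔ 3e^(-2t)cos(6t); 1·6/((s + 2)^2 + 36) ↔ e^(-2t)sin(6t).

f(t) = exp(-2*t)*sin(6*t) + 3*exp(-2*t)*cos(6*t)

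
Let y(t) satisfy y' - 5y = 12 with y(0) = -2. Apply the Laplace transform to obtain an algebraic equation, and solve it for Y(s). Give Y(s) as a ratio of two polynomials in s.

Apply the Laplace transform to the equation.
The derivative rules (L{y'} = sY - y(0) = sY - (-2)) turn the left side into (s - 5)Y - (-2).
The right side is L{12} = 12/s.
So (s - 5)Y = 12/s + (-2).
Divide through and combine into a single rational function.

Y(s) = (-2*s + 12)/(s^2 - 5*s)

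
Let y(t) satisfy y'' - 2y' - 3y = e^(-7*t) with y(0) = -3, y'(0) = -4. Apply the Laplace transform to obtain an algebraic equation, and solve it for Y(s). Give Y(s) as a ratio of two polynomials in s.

Y(s) = (-3*s^2 - 19*s + 15)/(s^3 + 5*s^2 - 17*s - 21)

Take the Laplace transform of both sides.
With L{y''} = s^2 Y - s·y(0) - y'(0) and L{y'} = sY - y(0), with y(0) = -3, y'(0) = -4: the LHS transforms to (s^2 - 2*s - 3)Y - (-3*s + 2).
The right side is L{e^(-7*t)} = 1/(s + 7).
So (s^2 - 2*s - 3)Y = 1/(s + 7) + (-3*s + 2).
Isolate Y and clear denominators.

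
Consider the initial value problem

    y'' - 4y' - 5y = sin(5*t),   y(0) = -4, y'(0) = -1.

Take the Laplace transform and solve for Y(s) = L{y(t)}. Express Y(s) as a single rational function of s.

Apply the Laplace transform to the equation.
The derivative rules (L{y''} = s^2 Y - s·y(0) - y'(0) and L{y'} = sY - y(0), with y(0) = -4, y'(0) = -1) turn the left side into (s^2 - 4*s - 5)Y - (-4*s + 15).
The right side is L{sin(5*t)} = 5/(s^2 + 25).
So (s^2 - 4*s - 5)Y = 5/(s^2 + 25) + (-4*s + 15).
Solve for Y(s) and write it as one ratio of polynomials.

Y(s) = (-4*s^3 + 15*s^2 - 100*s + 380)/(s^4 - 4*s^3 + 20*s^2 - 100*s - 125)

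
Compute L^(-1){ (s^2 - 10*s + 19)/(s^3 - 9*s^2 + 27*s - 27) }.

-t^2*exp(3*t) - 4*t*exp(3*t) + exp(3*t)

Factor the denominator: s^3 - 9*s^2 + 27*s - 27 = (s - 3)^3.
Partial fraction decomposition gives [1/(s - 3)] + [-4/(s - 3)^2] + [-2/(s - 3)^3].
Invert each term: 1/(s - 3) ↔ e^(3t); -4/(s - 3)^2 ↔ -4t·e^(3t); -2/(s - 3)^3 ↔ (-1)t^2·e^(3t).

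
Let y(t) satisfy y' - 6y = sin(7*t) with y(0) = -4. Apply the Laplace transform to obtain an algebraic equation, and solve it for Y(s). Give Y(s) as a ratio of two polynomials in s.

Apply the Laplace transform to the equation.
With L{y'} = sY - y(0) = sY - (-4): the LHS transforms to (s - 6)Y - (-4).
The right side is L{sin(7*t)} = 7/(s^2 + 49).
So (s - 6)Y = 7/(s^2 + 49) + (-4).
Divide through and combine into a single rational function.

Y(s) = (-4*s^2 - 189)/(s^3 - 6*s^2 + 49*s - 294)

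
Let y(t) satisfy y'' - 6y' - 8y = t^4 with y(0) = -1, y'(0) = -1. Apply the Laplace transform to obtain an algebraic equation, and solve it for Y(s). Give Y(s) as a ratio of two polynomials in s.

Laplace-transform each side.
The derivative rules (L{y''} = s^2 Y - s·y(0) - y'(0) and L{y'} = sY - y(0), with y(0) = -1, y'(0) = -1) turn the left side into (s^2 - 6*s - 8)Y - (-s + 5).
The right side is L{t^4} = 24/s^5.
So (s^2 - 6*s - 8)Y = 24/s^5 + (-s + 5).
Solve for Y(s) and write it as one ratio of polynomials.

Y(s) = (-s^6 + 5*s^5 + 24)/(s^7 - 6*s^6 - 8*s^5)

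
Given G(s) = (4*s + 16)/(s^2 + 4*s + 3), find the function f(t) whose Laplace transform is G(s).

f(t) = 6*exp(-t) - 2*exp(-3*t)

Factor the denominator: s^2 + 4*s + 3 = (s + 1)*(s + 3).
Partial fraction decomposition gives [6/(s + 1)] + [-2/(s + 3)].
Invert each term: 6/(s + 1) ↔ 6e^(-t); -2/(s + 3) ↔ -2e^(-3t).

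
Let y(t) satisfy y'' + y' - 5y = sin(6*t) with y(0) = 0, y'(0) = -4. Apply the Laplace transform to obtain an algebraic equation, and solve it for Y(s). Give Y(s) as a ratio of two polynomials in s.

Take the Laplace transform of both sides.
The derivative rules (L{y''} = s^2 Y - s·y(0) - y'(0) and L{y'} = sY - y(0), with y(0) = 0, y'(0) = -4) turn the left side into (s^2 + s - 5)Y - (-4).
The right side is L{sin(6*t)} = 6/(s^2 + 36).
So (s^2 + s - 5)Y = 6/(s^2 + 36) + (-4).
Divide through and combine into a single rational function.

Y(s) = (-4*s^2 - 138)/(s^4 + s^3 + 31*s^2 + 36*s - 180)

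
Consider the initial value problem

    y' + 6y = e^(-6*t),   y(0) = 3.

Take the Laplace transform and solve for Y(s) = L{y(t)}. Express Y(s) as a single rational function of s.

Y(s) = (3*s + 19)/(s^2 + 12*s + 36)

Laplace-transform each side.
With L{y'} = sY - y(0) = sY - 3: the LHS transforms to (s + 6)Y - (3).
The right side is L{e^(-6*t)} = 1/(s + 6).
So (s + 6)Y = 1/(s + 6) + (3).
Solve for Y(s) and write it as one ratio of polynomials.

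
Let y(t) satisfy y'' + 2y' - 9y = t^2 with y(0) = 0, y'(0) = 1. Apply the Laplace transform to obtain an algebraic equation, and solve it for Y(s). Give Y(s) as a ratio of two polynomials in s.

Y(s) = (s^3 + 2)/(s^5 + 2*s^4 - 9*s^3)

Laplace-transform each side.
Using L{y''} = s^2 Y - s·y(0) - y'(0) and L{y'} = sY - y(0), with y(0) = 0, y'(0) = 1, the left side becomes (s^2 + 2*s - 9)Y - (1).
The right side is L{t^2} = 2/s^3.
So (s^2 + 2*s - 9)Y = 2/s^3 + (1).
Solve for Y(s) and write it as one ratio of polynomials.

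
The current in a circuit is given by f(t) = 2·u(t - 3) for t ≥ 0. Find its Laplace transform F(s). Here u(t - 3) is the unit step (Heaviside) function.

F(s) = 2*exp(-3*s)/s

By the second shifting theorem, L{u(t - c)·g(t - c)} = e^(-cs)·G(s) with c = 3 and G(s) = L{g(t)}.
L{2} = 2/s.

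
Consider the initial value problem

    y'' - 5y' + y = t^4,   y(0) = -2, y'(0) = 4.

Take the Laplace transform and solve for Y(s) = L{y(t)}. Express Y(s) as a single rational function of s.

Y(s) = (-2*s^6 + 14*s^5 + 24)/(s^7 - 5*s^6 + s^5)

Laplace-transform each side.
With L{y''} = s^2 Y - s·y(0) - y'(0) and L{y'} = sY - y(0), with y(0) = -2, y'(0) = 4: the LHS transforms to (s^2 - 5*s + 1)Y - (-2*s + 14).
The right side is L{t^4} = 24/s^5.
So (s^2 - 5*s + 1)Y = 24/s^5 + (-2*s + 14).
Divide through and combine into a single rational function.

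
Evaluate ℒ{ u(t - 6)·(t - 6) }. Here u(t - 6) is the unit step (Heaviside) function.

exp(-6*s)/s^2

By the second shifting theorem, L{u(t - c)·g(t - c)} = e^(-cs)·G(s) with c = 6 and G(s) = L{g(t)}.
L{t} = 1!/s^2 = 1/s^2.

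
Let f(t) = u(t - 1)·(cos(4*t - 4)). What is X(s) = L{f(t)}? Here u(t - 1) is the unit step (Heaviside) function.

By the second shifting theorem, L{u(t - c)·g(t - c)} = e^(-cs)·G(s) with c = 1 and G(s) = L{g(t)}.
L{cos(4t)} = s/(s^2 + 16).

X(s) = s*exp(-s)/(s^2 + 16)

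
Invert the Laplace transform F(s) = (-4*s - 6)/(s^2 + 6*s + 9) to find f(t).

Factor the denominator: s^2 + 6*s + 9 = (s + 3)^2.
Partial fraction decomposition gives [-4/(s + 3)] + [6/(s + 3)^2].
Invert each term: -4/(s + 3) ↔ -4e^(-3t); 6/(s + 3)^2 ↔ 6t·e^(-3t).

f(t) = 6*t*exp(-3*t) - 4*exp(-3*t)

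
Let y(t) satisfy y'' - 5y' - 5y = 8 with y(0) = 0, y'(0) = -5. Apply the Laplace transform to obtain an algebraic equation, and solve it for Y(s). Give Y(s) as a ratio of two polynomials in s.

Apply the Laplace transform to the equation.
Using L{y''} = s^2 Y - s·y(0) - y'(0) and L{y'} = sY - y(0), with y(0) = 0, y'(0) = -5, the left side becomes (s^2 - 5*s - 5)Y - (-5).
The right side is L{8} = 8/s.
So (s^2 - 5*s - 5)Y = 8/s + (-5).
Divide through and combine into a single rational function.

Y(s) = (-5*s + 8)/(s^3 - 5*s^2 - 5*s)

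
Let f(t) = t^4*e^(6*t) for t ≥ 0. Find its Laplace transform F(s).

L{t^4} = 4!/s^5 = 24/s^5.
By the first shifting theorem, multiplying by e^(6t) replaces s with s - 6.

F(s) = 24/(s - 6)^5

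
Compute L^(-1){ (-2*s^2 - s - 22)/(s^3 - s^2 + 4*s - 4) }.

-5*exp(t) + sin(2*t) + 3*cos(2*t)

Factor the denominator: s^3 - s^2 + 4*s - 4 = (s - 1)*(s^2 + 4).
Partial fraction decomposition gives [-5/(s - 1)] + [3*s/(s^2 + 4)] + [2/(s^2 + 4)].
Invert each term: -5/(s - 1) ↔ -5e^(t); 3·s/(s^2 + 4) ↔ 3cos(2t); 1·2/(s^2 + 4) ↔ sin(2t).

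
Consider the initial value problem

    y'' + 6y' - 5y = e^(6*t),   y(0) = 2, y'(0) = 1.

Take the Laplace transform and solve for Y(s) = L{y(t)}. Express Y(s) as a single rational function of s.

Apply the Laplace transform to the equation.
With L{y''} = s^2 Y - s·y(0) - y'(0) and L{y'} = sY - y(0), with y(0) = 2, y'(0) = 1: the LHS transforms to (s^2 + 6*s - 5)Y - (2*s + 13).
The right side is L{e^(6*t)} = 1/(s - 6).
So (s^2 + 6*s - 5)Y = 1/(s - 6) + (2*s + 13).
Divide through and combine into a single rational function.

Y(s) = (2*s^2 + s - 77)/(s^3 - 41*s + 30)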